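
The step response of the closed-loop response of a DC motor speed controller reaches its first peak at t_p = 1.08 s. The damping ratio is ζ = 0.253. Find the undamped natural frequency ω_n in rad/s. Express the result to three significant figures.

ω_n ≈ 3.01 rad/s

Peak time t_p = π/ω_d, so ω_d = π/t_p = π/1.08 = 2.91 rad/s.
ω_n = ω_d/√(1−ζ²) = 2.91/√0.936 = 3.01 rad/s.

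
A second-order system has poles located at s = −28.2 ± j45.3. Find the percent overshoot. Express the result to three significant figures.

The poles are at −σ ± jω_d with σ = 28.2 and ω_d = 45.3, so ω_n = √(σ²+ω_d²) = 53.4 rad/s and ζ = σ/ω_n = 0.528.
Overshoot: exp(−π·0.528/√(1−0.528²)) = 0.141, i.e. 14.1%.

%OS ≈ 14.1%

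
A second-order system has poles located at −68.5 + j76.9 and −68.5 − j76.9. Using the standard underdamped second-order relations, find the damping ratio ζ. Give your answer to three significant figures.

ζ ≈ 0.665

|pole| = ω_n = √(68.5² + 76.9²) = 103 rad/s; ζ = cos θ = σ/ω_n = 0.665.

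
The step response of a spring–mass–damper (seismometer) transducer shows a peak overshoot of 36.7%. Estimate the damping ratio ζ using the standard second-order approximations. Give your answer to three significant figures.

ζ ≈ 0.304

From %OS = 100·exp(−πζ/√(1−ζ²)), invert to get ζ = −ln(OS)/√(π² + ln²(OS)) with OS = 0.367.
−ln 0.367 = 1.002, so ζ = 1.002/√(π² + 1.005) = 0.304.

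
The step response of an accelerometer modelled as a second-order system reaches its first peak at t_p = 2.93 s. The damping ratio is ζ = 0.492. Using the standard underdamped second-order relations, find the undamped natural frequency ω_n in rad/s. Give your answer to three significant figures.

ω_n ≈ 1.23 rad/s

Peak time t_p = π/ω_d, so ω_d = π/t_p = π/2.93 = 1.07 rad/s.
ω_n = ω_d/√(1−ζ²) = 1.07/√0.758 = 1.23 rad/s.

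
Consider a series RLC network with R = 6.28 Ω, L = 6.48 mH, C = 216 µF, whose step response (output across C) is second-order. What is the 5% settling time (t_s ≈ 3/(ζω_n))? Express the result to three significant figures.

t_s ≈ 0.00619 s

For a series RLC circuit (capacitor voltage as output), ω_n = 1/√(LC) = 1/√(6.48 mH · 216 µF) = 845 rad/s.
ζ = (R/2)·√(C/L) = (6.28/2)·√(216 µF/6.48 mH) = 0.573.
t_s ≈ 3/(ζω_n) = 0.00619 s.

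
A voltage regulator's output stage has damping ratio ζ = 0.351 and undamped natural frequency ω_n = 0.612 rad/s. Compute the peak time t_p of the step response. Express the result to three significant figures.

t_p ≈ 5.48 s

The damped frequency is ω_d = ω_n√(1−ζ²) = 0.612·√(1−0.123) = 0.573 rad/s.
Peak time t_p = π/ω_d = π/0.573 = 5.48 s.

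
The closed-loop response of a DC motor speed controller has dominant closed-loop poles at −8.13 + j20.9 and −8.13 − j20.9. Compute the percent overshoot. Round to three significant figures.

With σ = 8.13, ω_d = 20.9: ω_n = √(σ²+ω_d²) = 22.4 rad/s, ζ = σ/ω_n = 0.363.
Overshoot: exp(−π·0.363/√(1−0.363²)) = 0.295, i.e. 29.5%.

%OS ≈ 29.5%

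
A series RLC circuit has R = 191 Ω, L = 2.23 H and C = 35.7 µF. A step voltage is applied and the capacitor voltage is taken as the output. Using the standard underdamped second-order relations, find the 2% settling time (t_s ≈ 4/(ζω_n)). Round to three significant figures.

t_s ≈ 0.0934 s

For a series RLC circuit (capacitor voltage as output), ω_n = 1/√(LC) = 1/√(2.23 H · 35.7 µF) = 112 rad/s.
ζ = (R/2)·√(C/L) = (191/2)·√(35.7 µF/2.23 H) = 0.382.
t_s ≈ 4/(ζω_n) = 0.0934 s.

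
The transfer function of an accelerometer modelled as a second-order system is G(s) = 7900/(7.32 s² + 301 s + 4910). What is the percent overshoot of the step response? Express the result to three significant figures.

Dividing through by 7.32: denominator becomes s² + 41.12 s + 670.8.
So ω_n = √670.8 = 25.9 rad/s and ζ = 41.12/(2·25.9) = 0.794.
%OS = 100·exp(−πζ/√(1−ζ²)) = 1.66%.

%OS ≈ 1.66%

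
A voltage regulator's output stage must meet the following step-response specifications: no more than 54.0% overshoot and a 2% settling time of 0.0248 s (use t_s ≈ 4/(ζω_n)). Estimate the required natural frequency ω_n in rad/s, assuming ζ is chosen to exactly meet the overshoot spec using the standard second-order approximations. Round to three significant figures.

ζ = −ln(OS)/√(π² + (ln OS)²). With OS = 0.540, ln OS = −0.6162 and ζ = 0.6162/3.201 = 0.192.
From t_s ≈ 4/(ζω_n): ω_n = 4/(ζ·t_s) = 4/(0.192·0.0248) = 838 rad/s.

ω_n ≈ 838 rad/s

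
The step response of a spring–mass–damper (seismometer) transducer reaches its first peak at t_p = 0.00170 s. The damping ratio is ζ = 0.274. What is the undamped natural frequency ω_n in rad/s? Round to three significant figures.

ω_n ≈ 1920 rad/s

Peak time t_p = π/ω_d, so ω_d = π/t_p = π/0.00170 = 1850 rad/s.
ω_n = ω_d/√(1−ζ²) = 1850/√0.925 = 1920 rad/s.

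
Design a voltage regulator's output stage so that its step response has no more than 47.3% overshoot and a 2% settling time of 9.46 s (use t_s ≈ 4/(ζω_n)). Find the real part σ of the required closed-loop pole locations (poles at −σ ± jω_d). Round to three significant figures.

σ ≈ 0.423

The settling-time spec alone fixes σ = ζω_n = 4/t_s = 4/9.46 = 0.423.
(Overshoot then fixes ζ = 0.232 and hence ω_d = σ·√(1−ζ²)/ζ = 1.77 rad/s.)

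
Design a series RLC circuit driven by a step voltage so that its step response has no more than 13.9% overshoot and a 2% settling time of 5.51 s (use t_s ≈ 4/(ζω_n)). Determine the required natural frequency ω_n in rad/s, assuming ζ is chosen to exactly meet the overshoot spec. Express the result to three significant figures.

ω_n ≈ 1.36 rad/s

ζ = −ln(OS)/√(π² + (ln OS)²). With OS = 0.139, ln OS = −1.973 and ζ = 1.973/3.710 = 0.532.
From t_s ≈ 4/(ζω_n): ω_n = 4/(ζ·t_s) = 4/(0.532·5.51) = 1.36 rad/s.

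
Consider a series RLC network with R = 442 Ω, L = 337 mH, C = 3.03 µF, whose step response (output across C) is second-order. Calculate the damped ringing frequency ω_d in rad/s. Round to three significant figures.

For a series RLC circuit (capacitor voltage as output), ω_n = 1/√(LC) = 1/√(337 mH · 3.03 µF) = 990 rad/s.
ζ = (R/2)·√(C/L) = (442/2)·√(3.03 µF/337 mH) = 0.663.
ω_d = 990·√(1 − 0.663²) = 741 rad/s.

ω_d ≈ 741 rad/s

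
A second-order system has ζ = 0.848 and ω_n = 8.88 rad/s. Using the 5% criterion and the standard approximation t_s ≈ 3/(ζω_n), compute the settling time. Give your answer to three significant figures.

t_s ≈ 3/(ζω_n) = 3/(0.848 × 8.88) = 0.398 s.

t_s ≈ 0.398 s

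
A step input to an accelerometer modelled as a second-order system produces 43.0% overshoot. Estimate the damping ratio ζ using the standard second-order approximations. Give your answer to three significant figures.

ζ ≈ 0.259

ζ = −ln(OS)/√(π² + (ln OS)²). With OS = 0.430, ln OS = −0.8440 and ζ = 0.8440/3.253 = 0.259.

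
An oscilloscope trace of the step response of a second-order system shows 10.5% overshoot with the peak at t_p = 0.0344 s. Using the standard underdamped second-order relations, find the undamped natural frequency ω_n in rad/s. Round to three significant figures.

ω_n ≈ 112 rad/s

From the overshoot, ζ = −ln(OS)/√(π²+ln²(OS)) = 0.583.
From t_p = π/ω_d, ω_d = π/0.0344 = 91.3 rad/s, so ω_n = ω_d/√(1−ζ²) = 112 rad/s.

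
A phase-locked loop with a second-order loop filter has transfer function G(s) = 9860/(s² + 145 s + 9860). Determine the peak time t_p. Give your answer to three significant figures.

Comparing the denominator to s² + 2ζω_n s + ω_n²: ω_n = √9860 = 99.3 rad/s, and 2ζω_n = 145 so ζ = 145/(2·99.3) = 0.730.
The damped frequency ω_d = ω_n√(1−ζ²) = 67.9 rad/s. Then t_p = π/ω_d = 0.0463 s.

t_p ≈ 0.0463 s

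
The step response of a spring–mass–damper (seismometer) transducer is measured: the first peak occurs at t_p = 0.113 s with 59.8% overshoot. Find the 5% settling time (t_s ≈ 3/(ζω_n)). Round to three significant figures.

t_s ≈ 0.659 s

ζ from %OS: ζ = |ln 0.598|/√(π²+ln²0.598) = 0.162.
t_p = π/ω_d ⇒ ω_d = 27.8 rad/s; then ω_n = ω_d/√(1−ζ²) = 28.2 rad/s.
t_s ≈ 3/(ζω_n) = 3/(0.162·28.2) = 0.659 s.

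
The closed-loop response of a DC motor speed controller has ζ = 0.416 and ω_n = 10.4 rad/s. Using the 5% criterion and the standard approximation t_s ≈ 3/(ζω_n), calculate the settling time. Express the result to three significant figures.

t_s ≈ 3/(ζω_n) = 3/(0.416 × 10.4) = 0.693 s.

t_s ≈ 0.693 s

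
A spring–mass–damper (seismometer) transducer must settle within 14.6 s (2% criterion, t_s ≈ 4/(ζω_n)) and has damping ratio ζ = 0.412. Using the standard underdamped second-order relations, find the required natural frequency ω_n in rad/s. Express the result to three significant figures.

Rearranging t_s ≈ 4/(ζω_n) gives ω_n = 4/(ζ·t_s) = 4/(0.412 × 14.6) = 0.665 rad/s.

ω_n ≈ 0.665 rad/s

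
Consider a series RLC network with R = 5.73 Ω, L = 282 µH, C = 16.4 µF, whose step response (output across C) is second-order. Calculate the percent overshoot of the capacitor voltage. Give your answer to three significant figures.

%OS ≈ 4.97%

For a series RLC circuit (capacitor voltage as output), ω_n = 1/√(LC) = 1/√(282 µH · 16.4 µF) = 14700 rad/s.
ζ = (R/2)·√(C/L) = (5.73/2)·√(16.4 µF/282 µH) = 0.691.
Overshoot: exp(−π·0.691/√(1−0.691²)) = 0.0497, i.e. 4.97%.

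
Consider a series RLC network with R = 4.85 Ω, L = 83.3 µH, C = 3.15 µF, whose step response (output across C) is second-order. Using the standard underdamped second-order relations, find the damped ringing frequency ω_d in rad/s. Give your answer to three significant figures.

For a series RLC circuit (capacitor voltage as output), ω_n = 1/√(LC) = 1/√(83.3 µH · 3.15 µF) = 61700 rad/s.
ζ = (R/2)·√(C/L) = (4.85/2)·√(3.15 µF/83.3 µH) = 0.472.
ω_d = ω_n√(1−ζ²) = 54400 rad/s.

ω_d ≈ 54400 rad/s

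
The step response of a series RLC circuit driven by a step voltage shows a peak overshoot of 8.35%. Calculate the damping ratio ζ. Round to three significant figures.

Inverting the overshoot relation: ζ = |ln 0.0835|/√(π² + ln²0.0835) = 0.620.

ζ ≈ 0.620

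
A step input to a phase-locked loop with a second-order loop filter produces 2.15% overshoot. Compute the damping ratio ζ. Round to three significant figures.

From %OS = 100·exp(−πζ/√(1−ζ²)), invert to get ζ = −ln(OS)/√(π² + ln²(OS)) with OS = 0.0215.
−ln 0.0215 = 3.840, so ζ = 3.840/√(π² + 14.74) = 0.774.

ζ ≈ 0.774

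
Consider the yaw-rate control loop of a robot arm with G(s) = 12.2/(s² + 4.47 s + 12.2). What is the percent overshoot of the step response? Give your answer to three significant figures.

Comparing the denominator to s² + 2ζω_n s + ω_n²: ω_n = √12.2 = 3.49 rad/s, and 2ζω_n = 4.47 so ζ = 4.47/(2·3.49) = 0.640.
%OS = 100 e^{−πζ/√(1−ζ²)} with ζ = 0.640 gives 7.31%.

%OS ≈ 7.31%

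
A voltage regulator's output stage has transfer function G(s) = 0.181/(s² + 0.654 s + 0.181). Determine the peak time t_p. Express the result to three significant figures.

Comparing the denominator to s² + 2ζω_n s + ω_n²: ω_n = √0.181 = 0.425 rad/s, and 2ζω_n = 0.654 so ζ = 0.654/(2·0.425) = 0.769.
The damped frequency ω_d = ω_n√(1−ζ²) = 0.272 rad/s. Then t_p = π/ω_d = 11.5 s.

t_p ≈ 11.5 s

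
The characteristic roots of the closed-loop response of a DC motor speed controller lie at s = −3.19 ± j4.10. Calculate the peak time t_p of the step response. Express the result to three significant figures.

t_p ≈ 0.766 s

t_p = π/ω_d with ω_d = 4.10 (the imaginary part), so t_p = 0.766 s.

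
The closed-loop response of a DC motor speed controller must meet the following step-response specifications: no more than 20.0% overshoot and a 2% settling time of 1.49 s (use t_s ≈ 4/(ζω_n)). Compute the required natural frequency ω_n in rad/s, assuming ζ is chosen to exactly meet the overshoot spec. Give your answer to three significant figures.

From %OS = 100·exp(−πζ/√(1−ζ²)), invert to get ζ = −ln(OS)/√(π² + ln²(OS)) with OS = 0.200.
−ln 0.200 = 1.609, so ζ = 1.609/√(π² + 2.590) = 0.456.
From t_s ≈ 4/(ζω_n): ω_n = 4/(ζ·t_s) = 4/(0.456·1.49) = 5.89 rad/s.

ω_n ≈ 5.89 rad/s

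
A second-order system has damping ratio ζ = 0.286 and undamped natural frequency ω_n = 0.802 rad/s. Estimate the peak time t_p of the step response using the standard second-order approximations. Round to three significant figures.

The damped frequency is ω_d = ω_n√(1−ζ²) = 0.802·√(1−0.0818) = 0.769 rad/s.
Peak time t_p = π/ω_d = π/0.769 = 4.09 s.

t_p ≈ 4.09 s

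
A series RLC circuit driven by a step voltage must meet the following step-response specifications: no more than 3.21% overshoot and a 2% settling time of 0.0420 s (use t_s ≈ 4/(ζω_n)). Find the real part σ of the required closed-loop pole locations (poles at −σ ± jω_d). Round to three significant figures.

The settling-time spec alone fixes σ = ζω_n = 4/t_s = 4/0.0420 = 95.2.
(Overshoot then fixes ζ = 0.738 and hence ω_d = σ·√(1−ζ²)/ζ = 87.0 rad/s.)

σ ≈ 95.2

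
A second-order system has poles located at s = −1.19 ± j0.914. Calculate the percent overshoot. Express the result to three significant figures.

With σ = 1.19, ω_d = 0.914: ω_n = √(σ²+ω_d²) = 1.50 rad/s, ζ = σ/ω_n = 0.793.
%OS = 100 e^{−πζ/√(1−ζ²)} with ζ = 0.793 gives 1.67%.

%OS ≈ 1.67%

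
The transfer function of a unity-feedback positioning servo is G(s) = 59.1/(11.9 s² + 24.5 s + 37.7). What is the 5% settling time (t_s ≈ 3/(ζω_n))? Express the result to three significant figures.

t_s ≈ 2.91 s

Dividing through by 11.9: denominator becomes s² + 2.059 s + 3.168.
So ω_n = √3.168 = 1.78 rad/s and ζ = 2.059/(2·1.78) = 0.578.
t_s ≈ 3/(ζω_n) = 2.91 s.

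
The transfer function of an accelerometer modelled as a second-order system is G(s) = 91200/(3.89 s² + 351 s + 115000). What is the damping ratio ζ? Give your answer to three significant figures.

Dividing through by 3.89: denominator becomes s² + 90.23 s + 29560.
So ω_n = √29560 = 172 rad/s and ζ = 90.23/(2·172) = 0.262.

ζ ≈ 0.262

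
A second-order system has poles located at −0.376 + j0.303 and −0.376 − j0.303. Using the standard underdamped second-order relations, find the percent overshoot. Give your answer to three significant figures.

With σ = 0.376, ω_d = 0.303: ω_n = √(σ²+ω_d²) = 0.483 rad/s, ζ = σ/ω_n = 0.779.
%OS = 100 e^{−πζ/√(1−ζ²)} with ζ = 0.779 gives 2.03%.

%OS ≈ 2.03%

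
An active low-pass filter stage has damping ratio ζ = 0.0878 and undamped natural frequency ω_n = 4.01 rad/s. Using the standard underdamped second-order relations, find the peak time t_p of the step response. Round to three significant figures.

The damped frequency is ω_d = ω_n√(1−ζ²) = 4.01·√(1−0.00771) = 3.99 rad/s.
Peak time t_p = π/ω_d = π/3.99 = 0.786 s.

t_p ≈ 0.786 s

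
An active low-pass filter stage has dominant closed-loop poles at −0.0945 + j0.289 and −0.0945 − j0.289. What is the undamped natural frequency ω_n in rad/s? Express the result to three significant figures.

The poles are at −σ ± jω_d with σ = 0.0945 and ω_d = 0.289, so ω_n = √(σ²+ω_d²) = 0.304 rad/s and ζ = σ/ω_n = 0.311.

ω_n ≈ 0.304 rad/s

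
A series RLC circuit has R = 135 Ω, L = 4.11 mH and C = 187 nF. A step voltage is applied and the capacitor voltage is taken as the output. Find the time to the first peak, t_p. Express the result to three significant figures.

t_p ≈ 0.0000978 s

For a series RLC circuit (capacitor voltage as output), ω_n = 1/√(LC) = 1/√(4.11 mH · 187 nF) = 36100 rad/s.
ζ = (R/2)·√(C/L) = (135/2)·√(187 nF/4.11 mH) = 0.455.
ω_d = 36100·√(1 − 0.455²) = 32100 rad/s. t_p = π/ω_d = 0.0000978 s.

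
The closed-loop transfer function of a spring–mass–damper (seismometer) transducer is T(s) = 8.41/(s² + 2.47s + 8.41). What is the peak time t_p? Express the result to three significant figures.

Matching coefficients with s² + 2ζω_n s + ω_n² gives ω_n² = 8.41 ⇒ ω_n = 2.90 rad/s, and ζ = 2.47/(2ω_n) = 0.426.
ω_d = ω_n√(1−ζ²) = 2.62 rad/s. Then t_p = π/ω_d = 1.20 s.

t_p ≈ 1.20 s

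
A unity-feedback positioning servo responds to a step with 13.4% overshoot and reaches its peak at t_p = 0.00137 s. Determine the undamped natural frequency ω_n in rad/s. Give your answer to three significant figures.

From the overshoot, ζ = −ln(OS)/√(π²+ln²(OS)) = 0.539.
t_p = π/ω_d ⇒ ω_d = 2290 rad/s; then ω_n = ω_d/√(1−ζ²) = 2720 rad/s.

ω_n ≈ 2720 rad/s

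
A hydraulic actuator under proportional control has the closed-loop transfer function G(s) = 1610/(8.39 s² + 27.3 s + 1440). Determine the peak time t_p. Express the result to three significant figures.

Dividing through by 8.39: denominator becomes s² + 3.254 s + 171.6.
So ω_n = √171.6 = 13.1 rad/s and ζ = 3.254/(2·13.1) = 0.124.
The damped frequency ω_d = ω_n√(1−ζ²) = 13.0 rad/s. t_p = π/ω_d = 0.242 s.

t_p ≈ 0.242 s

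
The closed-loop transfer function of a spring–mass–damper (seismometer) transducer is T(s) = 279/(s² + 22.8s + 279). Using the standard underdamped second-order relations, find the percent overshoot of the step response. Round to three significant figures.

%OS ≈ 5.32%

ω_n = √279 = 16.7 rad/s; ζ = 22.8/(2·16.7) = 0.683.
%OS = 100·exp(−πζ/√(1−ζ²)) = 5.32%.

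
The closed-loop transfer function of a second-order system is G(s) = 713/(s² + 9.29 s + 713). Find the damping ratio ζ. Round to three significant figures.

Matching coefficients with s² + 2ζω_n s + ω_n² gives ω_n² = 713 ⇒ ω_n = 26.7 rad/s, and ζ = 9.29/(2ω_n) = 0.174.

ζ ≈ 0.174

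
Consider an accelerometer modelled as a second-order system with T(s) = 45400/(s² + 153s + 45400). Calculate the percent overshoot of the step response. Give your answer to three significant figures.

%OS ≈ 29.9%

Comparing the denominator to s² + 2ζω_n s + ω_n²: ω_n = √45400 = 213 rad/s, and 2ζω_n = 153 so ζ = 153/(2·213) = 0.359.
Overshoot: exp(−π·0.359/√(1−0.359²)) = 0.299, i.e. 29.9%.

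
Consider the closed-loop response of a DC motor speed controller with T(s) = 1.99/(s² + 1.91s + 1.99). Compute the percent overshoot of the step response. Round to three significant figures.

%OS ≈ 5.56%

Comparing the denominator to s² + 2ζω_n s + ω_n²: ω_n = √1.99 = 1.41 rad/s, and 2ζω_n = 1.91 so ζ = 1.91/(2·1.41) = 0.677.
%OS = 100·exp(−πζ/√(1−ζ²)) = 5.56%.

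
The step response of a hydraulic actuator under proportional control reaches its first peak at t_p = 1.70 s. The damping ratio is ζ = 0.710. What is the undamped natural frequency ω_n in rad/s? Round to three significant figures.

ω_n ≈ 2.62 rad/s

Peak time t_p = π/ω_d, so ω_d = π/t_p = π/1.70 = 1.85 rad/s.
ω_n = ω_d/√(1−ζ²) = 1.85/√0.496 = 2.62 rad/s.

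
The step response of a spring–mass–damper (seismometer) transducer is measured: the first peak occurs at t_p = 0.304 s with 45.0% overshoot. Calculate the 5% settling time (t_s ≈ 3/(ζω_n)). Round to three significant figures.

t_s ≈ 1.14 s

ζ from %OS: ζ = |ln 0.450|/√(π²+ln²0.450) = 0.246.
t_p = π/ω_d ⇒ ω_d = 10.3 rad/s; then ω_n = ω_d/√(1−ζ²) = 10.7 rad/s.
t_s ≈ 3/(ζω_n) = 3/(0.246·10.7) = 1.14 s.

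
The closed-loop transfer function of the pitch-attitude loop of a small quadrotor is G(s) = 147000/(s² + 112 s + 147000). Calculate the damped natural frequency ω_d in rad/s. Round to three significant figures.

Matching coefficients with s² + 2ζω_n s + ω_n² gives ω_n² = 147000 ⇒ ω_n = 383 rad/s, and ζ = 112/(2ω_n) = 0.146.
The damped frequency ω_d = ω_n√(1−ζ²) = 379 rad/s.

ω_d ≈ 379 rad/s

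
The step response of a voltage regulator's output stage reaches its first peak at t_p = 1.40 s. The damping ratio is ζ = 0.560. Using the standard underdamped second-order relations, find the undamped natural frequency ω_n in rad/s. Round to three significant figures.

Peak time t_p = π/ω_d, so ω_d = π/t_p = π/1.40 = 2.24 rad/s.
ω_n = ω_d/√(1−ζ²) = 2.24/√0.686 = 2.71 rad/s.

ω_n ≈ 2.71 rad/s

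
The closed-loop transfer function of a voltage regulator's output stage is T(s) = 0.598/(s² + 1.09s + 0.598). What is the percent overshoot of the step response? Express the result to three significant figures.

%OS ≈ 4.41%

ω_n = √0.598 = 0.773 rad/s; ζ = 1.09/(2·0.773) = 0.705.
Overshoot: exp(−π·0.705/√(1−0.705²)) = 0.0441, i.e. 4.41%.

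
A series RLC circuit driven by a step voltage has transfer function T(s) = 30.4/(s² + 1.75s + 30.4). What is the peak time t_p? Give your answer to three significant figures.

t_p ≈ 0.577 s

Comparing the denominator to s² + 2ζω_n s + ω_n²: ω_n = √30.4 = 5.51 rad/s, and 2ζω_n = 1.75 so ζ = 1.75/(2·5.51) = 0.159.
The damped frequency ω_d = ω_n√(1−ζ²) = 5.44 rad/s. Then t_p = π/ω_d = 0.577 s.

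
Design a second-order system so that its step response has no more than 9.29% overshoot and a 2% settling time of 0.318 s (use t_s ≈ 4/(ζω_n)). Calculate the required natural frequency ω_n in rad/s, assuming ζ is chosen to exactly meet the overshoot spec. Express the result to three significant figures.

ω_n ≈ 20.9 rad/s

ζ = −ln(OS)/√(π² + (ln OS)²). With OS = 0.0929, ln OS = −2.376 and ζ = 2.376/3.939 = 0.603.
Then ω_n = 4/(ζ t_s) = 4/(0.603 × 0.318) = 20.9 rad/s.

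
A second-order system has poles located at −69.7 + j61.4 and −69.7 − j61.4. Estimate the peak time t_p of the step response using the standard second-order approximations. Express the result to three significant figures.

t_p ≈ 0.0512 s

t_p = π/ω_d with ω_d = 61.4 (the imaginary part), so t_p = 0.0512 s.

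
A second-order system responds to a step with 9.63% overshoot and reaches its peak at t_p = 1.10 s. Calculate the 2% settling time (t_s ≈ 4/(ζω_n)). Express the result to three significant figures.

t_s ≈ 1.88 s

The overshoot fixes ζ = −ln(OS)/√(π²+ln²(OS)) = 0.597.
t_p = π/ω_d ⇒ ω_d = 2.86 rad/s; then ω_n = ω_d/√(1−ζ²) = 3.56 rad/s.
t_s ≈ 4/(ζω_n) = 4/(0.597·3.56) = 1.88 s.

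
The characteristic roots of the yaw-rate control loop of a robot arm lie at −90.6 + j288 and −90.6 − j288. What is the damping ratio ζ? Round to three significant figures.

The poles are at −σ ± jω_d with σ = 90.6 and ω_d = 288, so ω_n = √(σ²+ω_d²) = 302 rad/s and ζ = σ/ω_n = 0.300.

ζ ≈ 0.300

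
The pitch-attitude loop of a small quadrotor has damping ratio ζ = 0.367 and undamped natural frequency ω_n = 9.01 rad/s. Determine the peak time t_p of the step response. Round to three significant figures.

t_p ≈ 0.375 s

The damped frequency is ω_d = ω_n√(1−ζ²) = 9.01·√(1−0.135) = 8.38 rad/s.
Peak time t_p = π/ω_d = π/8.38 = 0.375 s.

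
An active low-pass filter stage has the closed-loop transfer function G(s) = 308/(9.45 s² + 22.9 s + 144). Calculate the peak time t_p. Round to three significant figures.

t_p ≈ 0.847 s

Dividing through by 9.45: denominator becomes s² + 2.423 s + 15.24.
So ω_n = √15.24 = 3.90 rad/s and ζ = 2.423/(2·3.90) = 0.310.
The damped frequency ω_d = ω_n√(1−ζ²) = 3.71 rad/s. t_p = π/ω_d = 0.847 s.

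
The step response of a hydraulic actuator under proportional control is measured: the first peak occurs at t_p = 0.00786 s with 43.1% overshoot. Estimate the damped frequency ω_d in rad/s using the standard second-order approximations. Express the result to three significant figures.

ω_d ≈ 400 rad/s

t_p = π/ω_d, so ω_d = π/0.00786 = 400 rad/s.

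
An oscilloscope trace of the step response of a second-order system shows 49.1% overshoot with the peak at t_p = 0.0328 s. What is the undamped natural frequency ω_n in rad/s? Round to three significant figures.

ω_n ≈ 98.2 rad/s

ζ from %OS: ζ = |ln 0.491|/√(π²+ln²0.491) = 0.221.
t_p = π/ω_d ⇒ ω_d = 95.8 rad/s; then ω_n = ω_d/√(1−ζ²) = 98.2 rad/s.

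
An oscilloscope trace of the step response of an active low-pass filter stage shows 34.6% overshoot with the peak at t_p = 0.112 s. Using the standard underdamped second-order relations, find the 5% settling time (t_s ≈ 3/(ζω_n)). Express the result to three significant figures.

t_s ≈ 0.317 s

From the overshoot, ζ = −ln(OS)/√(π²+ln²(OS)) = 0.320.
t_p = π/ω_d ⇒ ω_d = 28.0 rad/s; then ω_n = ω_d/√(1−ζ²) = 29.6 rad/s.
t_s ≈ 3/(ζω_n) = 3/(0.320·29.6) = 0.317 s.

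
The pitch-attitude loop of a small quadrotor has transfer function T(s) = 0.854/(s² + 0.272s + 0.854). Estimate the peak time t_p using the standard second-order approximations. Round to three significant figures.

t_p ≈ 3.44 s

ω_n = √0.854 = 0.924 rad/s; ζ = 0.272/(2·0.924) = 0.147.
ω_d = ω_n√(1−ζ²) = 0.914 rad/s. Then t_p = π/ω_d = 3.44 s.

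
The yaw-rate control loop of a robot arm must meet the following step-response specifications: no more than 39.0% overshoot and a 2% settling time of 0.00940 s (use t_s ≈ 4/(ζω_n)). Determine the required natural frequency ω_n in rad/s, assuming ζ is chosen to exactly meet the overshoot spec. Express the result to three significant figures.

Inverting the overshoot relation: ζ = |ln 0.390|/√(π² + ln²0.390) = 0.287.
From t_s ≈ 4/(ζω_n): ω_n = 4/(ζ·t_s) = 4/(0.287·0.00940) = 1480 rad/s.

ω_n ≈ 1480 rad/s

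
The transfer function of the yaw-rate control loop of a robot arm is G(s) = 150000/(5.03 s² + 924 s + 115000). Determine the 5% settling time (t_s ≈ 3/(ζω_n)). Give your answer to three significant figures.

Dividing through by 5.03: denominator becomes s² + 183.7 s + 22860.
So ω_n = √22860 = 151 rad/s and ζ = 183.7/(2·151) = 0.607.
t_s ≈ 3/(ζω_n) = 0.0327 s.

t_s ≈ 0.0327 s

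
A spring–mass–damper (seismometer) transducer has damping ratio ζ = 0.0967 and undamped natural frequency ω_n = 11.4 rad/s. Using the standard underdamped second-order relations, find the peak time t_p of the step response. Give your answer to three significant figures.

The damped frequency is ω_d = ω_n√(1−ζ²) = 11.4·√(1−0.00935) = 11.3 rad/s.
Peak time t_p = π/ω_d = π/11.3 = 0.277 s.

t_p ≈ 0.277 s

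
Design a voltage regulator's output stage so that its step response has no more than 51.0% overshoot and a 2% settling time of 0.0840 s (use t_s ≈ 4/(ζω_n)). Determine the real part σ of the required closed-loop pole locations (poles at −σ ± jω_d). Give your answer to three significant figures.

σ ≈ 47.6

The settling-time spec alone fixes σ = ζω_n = 4/t_s = 4/0.0840 = 47.6.
(Overshoot then fixes ζ = 0.210 and hence ω_d = σ·√(1−ζ²)/ζ = 222 rad/s.)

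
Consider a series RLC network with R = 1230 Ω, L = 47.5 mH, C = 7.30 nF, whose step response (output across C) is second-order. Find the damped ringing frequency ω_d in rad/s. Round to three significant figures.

ω_d ≈ 52100 rad/s

For a series RLC circuit (capacitor voltage as output), ω_n = 1/√(LC) = 1/√(47.5 mH · 7.30 nF) = 53700 rad/s.
ζ = (R/2)·√(C/L) = (1230/2)·√(7.30 nF/47.5 mH) = 0.241.
The damped frequency ω_d = ω_n√(1−ζ²) = 52100 rad/s.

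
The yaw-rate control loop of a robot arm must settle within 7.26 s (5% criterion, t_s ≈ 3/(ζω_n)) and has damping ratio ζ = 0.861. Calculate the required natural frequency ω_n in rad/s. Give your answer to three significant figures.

Rearranging t_s ≈ 3/(ζω_n) gives ω_n = 3/(ζ·t_s) = 3/(0.861 × 7.26) = 0.480 rad/s.

ω_n ≈ 0.480 rad/s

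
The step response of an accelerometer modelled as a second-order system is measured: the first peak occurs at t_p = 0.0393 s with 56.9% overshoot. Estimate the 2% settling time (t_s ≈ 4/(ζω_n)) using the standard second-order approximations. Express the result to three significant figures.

t_s ≈ 0.279 s

ζ from %OS: ζ = |ln 0.569|/√(π²+ln²0.569) = 0.177.
t_p = π/ω_d ⇒ ω_d = 79.9 rad/s; then ω_n = ω_d/√(1−ζ²) = 81.2 rad/s.
t_s ≈ 4/(ζω_n) = 4/(0.177·81.2) = 0.279 s.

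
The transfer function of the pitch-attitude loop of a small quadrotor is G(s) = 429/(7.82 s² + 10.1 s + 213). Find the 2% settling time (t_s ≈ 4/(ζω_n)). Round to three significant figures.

t_s ≈ 6.19 s

Dividing through by 7.82: denominator becomes s² + 1.292 s + 27.24.
So ω_n = √27.24 = 5.22 rad/s and ζ = 1.292/(2·5.22) = 0.124.
t_s ≈ 4/(ζω_n) = 6.19 s.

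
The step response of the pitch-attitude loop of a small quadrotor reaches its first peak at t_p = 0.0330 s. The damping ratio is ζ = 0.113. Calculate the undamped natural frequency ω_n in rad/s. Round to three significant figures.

ω_n ≈ 95.8 rad/s

Peak time t_p = π/ω_d, so ω_d = π/t_p = π/0.0330 = 95.2 rad/s.
ω_n = ω_d/√(1−ζ²) = 95.2/√0.987 = 95.8 rad/s.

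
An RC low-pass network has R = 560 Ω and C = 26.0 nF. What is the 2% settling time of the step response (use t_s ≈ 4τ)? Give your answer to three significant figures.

t_s ≈ 0.0000582 s

τ = RC = 560 × 26.0 nF = 0.0000146 s.
t_s ≈ 4τ = 0.0000582 s.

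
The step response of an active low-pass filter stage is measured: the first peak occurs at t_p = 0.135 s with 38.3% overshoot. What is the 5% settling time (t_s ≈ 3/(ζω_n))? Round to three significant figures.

t_s ≈ 0.422 s

ζ from %OS: ζ = |ln 0.383|/√(π²+ln²0.383) = 0.292.
From t_p = π/ω_d, ω_d = π/0.135 = 23.3 rad/s, so ω_n = ω_d/√(1−ζ²) = 24.3 rad/s.
t_s ≈ 3/(ζω_n) = 3/(0.292·24.3) = 0.422 s.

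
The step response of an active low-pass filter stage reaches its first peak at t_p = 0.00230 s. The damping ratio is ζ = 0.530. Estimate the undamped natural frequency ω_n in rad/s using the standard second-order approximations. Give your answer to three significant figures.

ω_n ≈ 1610 rad/s

Peak time t_p = π/ω_d, so ω_d = π/t_p = π/0.00230 = 1370 rad/s.
ω_n = ω_d/√(1−ζ²) = 1370/√0.719 = 1610 rad/s.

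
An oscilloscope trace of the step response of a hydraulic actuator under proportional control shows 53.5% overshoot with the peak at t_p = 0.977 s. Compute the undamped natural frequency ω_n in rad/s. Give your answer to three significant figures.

The overshoot fixes ζ = −ln(OS)/√(π²+ln²(OS)) = 0.195.
t_p = π/ω_d ⇒ ω_d = 3.22 rad/s; then ω_n = ω_d/√(1−ζ²) = 3.28 rad/s.

ω_n ≈ 3.28 rad/s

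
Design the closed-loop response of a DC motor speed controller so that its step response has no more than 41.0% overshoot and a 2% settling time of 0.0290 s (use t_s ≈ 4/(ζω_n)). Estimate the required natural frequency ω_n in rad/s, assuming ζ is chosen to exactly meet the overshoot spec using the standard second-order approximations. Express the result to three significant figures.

ζ = −ln(OS)/√(π² + (ln OS)²). With OS = 0.410, ln OS = −0.8916 and ζ = 0.8916/3.266 = 0.273.
Then ω_n = 4/(ζ t_s) = 4/(0.273 × 0.0290) = 505 rad/s.

ω_n ≈ 505 rad/s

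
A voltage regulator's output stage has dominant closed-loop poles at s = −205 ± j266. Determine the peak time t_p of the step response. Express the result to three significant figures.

t_p ≈ 0.0118 s

t_p = π/ω_d with ω_d = 266 (the imaginary part), so t_p = 0.0118 s.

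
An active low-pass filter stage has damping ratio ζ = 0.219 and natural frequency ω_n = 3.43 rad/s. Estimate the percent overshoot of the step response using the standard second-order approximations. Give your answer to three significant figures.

%OS ≈ 49.4%

For an underdamped second-order system, %OS = 100·exp(−πζ/√(1−ζ²)).
πζ/√(1−ζ²) = π·0.219/√(1−0.0480) = 0.7051, so %OS = 100·e^(−0.7051) = 49.4%.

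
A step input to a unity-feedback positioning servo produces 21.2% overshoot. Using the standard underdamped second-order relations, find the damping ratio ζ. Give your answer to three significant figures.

ζ ≈ 0.443

ζ = −ln(OS)/√(π² + (ln OS)²). With OS = 0.212, ln OS = −1.551 and ζ = 1.551/3.504 = 0.443.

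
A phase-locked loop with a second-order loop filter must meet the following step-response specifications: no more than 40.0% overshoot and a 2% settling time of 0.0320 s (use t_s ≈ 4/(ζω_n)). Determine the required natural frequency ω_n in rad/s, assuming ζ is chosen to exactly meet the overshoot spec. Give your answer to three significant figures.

Inverting the overshoot relation: ζ = |ln 0.400|/√(π² + ln²0.400) = 0.280.
From t_s ≈ 4/(ζω_n): ω_n = 4/(ζ·t_s) = 4/(0.280·0.0320) = 446 rad/s.

ω_n ≈ 446 rad/s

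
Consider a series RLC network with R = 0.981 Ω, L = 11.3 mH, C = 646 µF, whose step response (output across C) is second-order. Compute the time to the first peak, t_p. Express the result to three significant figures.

t_p ≈ 0.00855 s

For a series RLC circuit (capacitor voltage as output), ω_n = 1/√(LC) = 1/√(11.3 mH · 646 µF) = 370 rad/s.
ζ = (R/2)·√(C/L) = (0.981/2)·√(646 µF/11.3 mH) = 0.117.
ω_d = 370·√(1 − 0.117²) = 368 rad/s. t_p = π/ω_d = 0.00855 s.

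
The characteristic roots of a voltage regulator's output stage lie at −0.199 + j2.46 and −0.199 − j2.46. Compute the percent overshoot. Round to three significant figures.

%OS ≈ 77.6%

With σ = 0.199, ω_d = 2.46: ω_n = √(σ²+ω_d²) = 2.47 rad/s, ζ = σ/ω_n = 0.0806.
Overshoot: exp(−π·0.0806/√(1−0.0806²)) = 0.776, i.e. 77.6%.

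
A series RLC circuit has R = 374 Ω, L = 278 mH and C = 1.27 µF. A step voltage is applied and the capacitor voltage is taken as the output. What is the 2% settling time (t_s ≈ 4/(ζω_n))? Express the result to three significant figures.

For a series RLC circuit (capacitor voltage as output), ω_n = 1/√(LC) = 1/√(278 mH · 1.27 µF) = 1680 rad/s.
ζ = (R/2)·√(C/L) = (374/2)·√(1.27 µF/278 mH) = 0.400.
t_s ≈ 4/(ζω_n) = 0.00595 s.

t_s ≈ 0.00595 s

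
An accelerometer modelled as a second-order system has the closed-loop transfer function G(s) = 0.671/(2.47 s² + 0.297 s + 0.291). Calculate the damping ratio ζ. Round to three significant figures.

Dividing through by 2.47: denominator becomes s² + 0.1202 s + 0.1178.
So ω_n = √0.1178 = 0.343 rad/s and ζ = 0.1202/(2·0.343) = 0.175.

ζ ≈ 0.175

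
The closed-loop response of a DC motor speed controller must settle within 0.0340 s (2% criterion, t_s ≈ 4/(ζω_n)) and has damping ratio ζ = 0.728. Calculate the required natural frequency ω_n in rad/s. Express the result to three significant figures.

ω_n ≈ 162 rad/s

Rearranging t_s ≈ 4/(ζω_n) gives ω_n = 4/(ζ·t_s) = 4/(0.728 × 0.0340) = 162 rad/s.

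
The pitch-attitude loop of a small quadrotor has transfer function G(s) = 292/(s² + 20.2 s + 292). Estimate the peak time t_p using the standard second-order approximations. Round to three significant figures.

t_p ≈ 0.228 s

Comparing the denominator to s² + 2ζω_n s + ω_n²: ω_n = √292 = 17.1 rad/s, and 2ζω_n = 20.2 so ζ = 20.2/(2·17.1) = 0.591.
ω_d = 17.1·√(1 − 0.591²) = 13.8 rad/s. Then t_p = π/ω_d = 0.228 s.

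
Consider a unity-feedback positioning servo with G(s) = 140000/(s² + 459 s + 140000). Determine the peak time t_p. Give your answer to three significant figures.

t_p ≈ 0.0106 s

Matching coefficients with s² + 2ζω_n s + ω_n² gives ω_n² = 140000 ⇒ ω_n = 374 rad/s, and ζ = 459/(2ω_n) = 0.613.
The damped frequency ω_d = ω_n√(1−ζ²) = 296 rad/s. Then t_p = π/ω_d = 0.0106 s.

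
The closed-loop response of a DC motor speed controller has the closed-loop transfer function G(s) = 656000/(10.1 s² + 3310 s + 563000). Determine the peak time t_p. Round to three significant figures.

Dividing through by 10.1: denominator becomes s² + 327.7 s + 55740.
So ω_n = √55740 = 236 rad/s and ζ = 327.7/(2·236) = 0.694.
ω_d = 236·√(1 − 0.694²) = 170 rad/s. t_p = π/ω_d = 0.0185 s.

t_p ≈ 0.0185 s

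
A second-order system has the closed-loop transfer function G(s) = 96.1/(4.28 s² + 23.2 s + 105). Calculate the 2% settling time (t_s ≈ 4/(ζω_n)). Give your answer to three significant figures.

Dividing through by 4.28: denominator becomes s² + 5.421 s + 24.53.
So ω_n = √24.53 = 4.95 rad/s and ζ = 5.421/(2·4.95) = 0.547.
t_s ≈ 4/(ζω_n) = 1.48 s.

t_s ≈ 1.48 s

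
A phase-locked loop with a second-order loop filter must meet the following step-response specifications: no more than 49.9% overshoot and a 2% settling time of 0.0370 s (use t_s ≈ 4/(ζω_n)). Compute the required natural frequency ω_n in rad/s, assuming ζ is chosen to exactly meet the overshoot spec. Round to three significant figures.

ω_n ≈ 500 rad/s

ζ = −ln(OS)/√(π² + (ln OS)²). With OS = 0.499, ln OS = −0.6951 and ζ = 0.6951/3.218 = 0.216.
From t_s ≈ 4/(ζω_n): ω_n = 4/(ζ·t_s) = 4/(0.216·0.0370) = 500 rad/s.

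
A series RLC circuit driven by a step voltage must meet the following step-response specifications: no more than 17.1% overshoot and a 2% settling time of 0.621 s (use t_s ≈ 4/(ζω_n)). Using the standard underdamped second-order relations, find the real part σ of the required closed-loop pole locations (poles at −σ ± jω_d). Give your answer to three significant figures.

The settling-time spec alone fixes σ = ζω_n = 4/t_s = 4/0.621 = 6.44.
(Overshoot then fixes ζ = 0.490 and hence ω_d = σ·√(1−ζ²)/ζ = 11.5 rad/s.)

σ ≈ 6.44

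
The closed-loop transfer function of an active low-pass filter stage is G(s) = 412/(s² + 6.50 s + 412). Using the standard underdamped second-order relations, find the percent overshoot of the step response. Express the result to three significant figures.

%OS ≈ 60.1%

Comparing the denominator to s² + 2ζω_n s + ω_n²: ω_n = √412 = 20.3 rad/s, and 2ζω_n = 6.50 so ζ = 6.50/(2·20.3) = 0.160.
Overshoot: exp(−π·0.160/√(1−0.160²)) = 0.601, i.e. 60.1%.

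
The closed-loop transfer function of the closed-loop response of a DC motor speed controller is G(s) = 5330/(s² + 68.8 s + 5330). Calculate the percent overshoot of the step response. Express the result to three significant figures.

%OS ≈ 18.7%

Matching coefficients with s² + 2ζω_n s + ω_n² gives ω_n² = 5330 ⇒ ω_n = 73.0 rad/s, and ζ = 68.8/(2ω_n) = 0.471.
%OS = 100 e^{−πζ/√(1−ζ²)} with ζ = 0.471 gives 18.7%.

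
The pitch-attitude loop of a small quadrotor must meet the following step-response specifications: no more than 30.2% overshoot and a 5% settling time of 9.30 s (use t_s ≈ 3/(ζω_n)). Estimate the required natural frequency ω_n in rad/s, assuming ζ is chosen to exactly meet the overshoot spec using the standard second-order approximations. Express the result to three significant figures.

From %OS = 100·exp(−πζ/√(1−ζ²)), invert to get ζ = −ln(OS)/√(π² + ln²(OS)) with OS = 0.302.
−ln 0.302 = 1.197, so ζ = 1.197/√(π² + 1.434) = 0.356.
Then ω_n = 3/(ζ t_s) = 3/(0.356 × 9.30) = 0.906 rad/s.

ω_n ≈ 0.906 rad/s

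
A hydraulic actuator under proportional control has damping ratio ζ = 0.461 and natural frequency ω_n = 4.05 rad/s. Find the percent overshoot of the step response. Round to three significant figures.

%OS ≈ 19.6%

For an underdamped second-order system, %OS = 100·exp(−πζ/√(1−ζ²)).
πζ/√(1−ζ²) = π·0.461/√(1−0.213) = 1.632, so %OS = 100·e^(−1.632) = 19.6%.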